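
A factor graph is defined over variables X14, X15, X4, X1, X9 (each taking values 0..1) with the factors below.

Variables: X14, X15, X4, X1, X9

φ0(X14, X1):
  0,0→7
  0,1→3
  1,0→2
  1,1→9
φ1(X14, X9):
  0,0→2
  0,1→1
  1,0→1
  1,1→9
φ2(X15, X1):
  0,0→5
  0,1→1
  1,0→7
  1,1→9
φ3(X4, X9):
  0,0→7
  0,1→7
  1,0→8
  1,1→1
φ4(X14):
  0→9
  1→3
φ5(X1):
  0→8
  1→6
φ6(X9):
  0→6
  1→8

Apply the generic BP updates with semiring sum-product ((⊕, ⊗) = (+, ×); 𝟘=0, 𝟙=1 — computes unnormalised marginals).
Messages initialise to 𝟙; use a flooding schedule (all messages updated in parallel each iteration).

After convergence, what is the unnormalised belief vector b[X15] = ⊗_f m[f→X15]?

init: all messages = 𝟙 over 2 values
r1 m[φ0→X14] = [10, 11]
r1 m[φ0→X1] = [9, 12]
r1 m[φ1→X14] = [3, 10]
r1 m[φ1→X9] = [3, 10]
r1 m[φ2→X15] = [6, 16]
r1 m[φ2→X1] = [12, 10]
r1 m[φ3→X4] = [14, 9]
r1 m[φ3→X9] = [15, 8]
r1 m[φ4→X14] = [9, 3]
r1 m[φ5→X1] = [8, 6]
r1 m[φ6→X9] = [6, 8]
r1 m[X14→φ0] = [1, 1]
r1 m[X14→φ1] = [1, 1]
r1 m[X14→φ4] = [1, 1]
r1 m[X15→φ2] = [1, 1]
r1 m[X4→φ3] = [1, 1]
r1 m[X1→φ0] = [1, 1]
r1 m[X1→φ2] = [1, 1]
r1 m[X1→φ5] = [1, 1]
r1 m[X9→φ1] = [1, 1]
r1 m[X9→φ3] = [1, 1]
r1 m[X9→φ6] = [1, 1]
r2 m[φ0→X14] = [10, 11]
r2 m[φ0→X1] = [9, 12]
r2 m[φ1→X14] = [3, 10]
r2 m[φ1→X9] = [3, 10]
r2 m[φ2→X15] = [6, 16]
r2 m[φ2→X1] = [12, 10]
r2 m[φ3→X4] = [14, 9]
r2 m[φ3→X9] = [15, 8]
r2 m[φ4→X14] = [9, 3]
r2 m[φ5→X1] = [8, 6]
r2 m[φ6→X9] = [6, 8]
r2 m[X14→φ0] = [27, 30]
r2 m[X14→φ1] = [90, 33]
r2 m[X14→φ4] = [30, 110]
r2 m[X15→φ2] = [1, 1]
r2 m[X4→φ3] = [1, 1]
r2 m[X1→φ0] = [96, 60]
r2 m[X1→φ2] = [72, 72]
r2 m[X1→φ5] = [108, 120]
r2 m[X9→φ1] = [90, 64]
r2 m[X9→φ3] = [18, 80]
r2 m[X9→φ6] = [45, 80]
r3 m[φ0→X14] = [852, 732]
r3 m[φ0→X1] = [249, 351]
r3 m[φ1→X14] = [244, 666]
r3 m[φ1→X9] = [213, 387]
r3 m[φ2→X15] = [432, 1152]
r3 m[φ2→X1] = [12, 10]
r3 m[φ3→X4] = [686, 224]
r3 m[φ3→X9] = [15, 8]
r3 m[φ4→X14] = [9, 3]
r3 m[φ5→X1] = [8, 6]
r3 m[φ6→X9] = [6, 8]
r3 m[X14→φ0] = [27, 30]
r3 m[X14→φ1] = [90, 33]
r3 m[X14→φ4] = [30, 110]
r3 m[X15→φ2] = [1, 1]
r3 m[X4→φ3] = [1, 1]
r3 m[X1→φ0] = [96, 60]
r3 m[X1→φ2] = [72, 72]
r3 m[X1→φ5] = [108, 120]
r3 m[X9→φ1] = [90, 64]
r3 m[X9→φ3] = [18, 80]
r3 m[X9→φ6] = [45, 80]
r4 m[φ0→X14] = [852, 732]
r4 m[φ0→X1] = [249, 351]
r4 m[φ1→X14] = [244, 666]
r4 m[φ1→X9] = [213, 387]
r4 m[φ2→X15] = [432, 1152]
r4 m[φ2→X1] = [12, 10]
r4 m[φ3→X4] = [686, 224]
r4 m[φ3→X9] = [15, 8]
r4 m[φ4→X14] = [9, 3]
r4 m[φ5→X1] = [8, 6]
r4 m[φ6→X9] = [6, 8]
r4 m[X14→φ0] = [2196, 1998]
r4 m[X14→φ1] = [7668, 2196]
r4 m[X14→φ4] = [207888, 487512]
r4 m[X15→φ2] = [1, 1]
r4 m[X4→φ3] = [1, 1]
r4 m[X1→φ0] = [96, 60]
r4 m[X1→φ2] = [1992, 2106]
r4 m[X1→φ5] = [2988, 3510]
r4 m[X9→φ1] = [90, 64]
r4 m[X9→φ3] = [1278, 3096]
r4 m[X9→φ6] = [3195, 3096]
r5 m[φ0→X14] = [852, 732]
r5 m[φ0→X1] = [19368, 24570]
r5 m[φ1→X14] = [244, 666]
r5 m[φ1→X9] = [17532, 27432]
r5 m[φ2→X15] = [12066, 32898]
r5 m[φ2→X1] = [12, 10]
r5 m[φ3→X4] = [30618, 13320]
r5 m[φ3→X9] = [15, 8]
r5 m[φ4→X14] = [9, 3]
r5 m[φ5→X1] = [8, 6]
r5 m[φ6→X9] = [6, 8]
r5 m[X14→φ0] = [2196, 1998]
r5 m[X14→φ1] = [7668, 2196]
r5 m[X14→φ4] = [207888, 487512]
r5 m[X15→φ2] = [1, 1]
r5 m[X4→φ3] = [1, 1]
r5 m[X1→φ0] = [96, 60]
r5 m[X1→φ2] = [1992, 2106]
r5 m[X1→φ5] = [2988, 3510]
r5 m[X9→φ1] = [90, 64]
r5 m[X9→φ3] = [1278, 3096]
r5 m[X9→φ6] = [3195, 3096]
r6 m[φ0→X14] = [852, 732]
r6 m[φ0→X1] = [19368, 24570]
r6 m[φ1→X14] = [244, 666]
r6 m[φ1→X9] = [17532, 27432]
r6 m[φ2→X15] = [12066, 32898]
r6 m[φ2→X1] = [12, 10]
r6 m[φ3→X4] = [30618, 13320]
r6 m[φ3→X9] = [15, 8]
r6 m[φ4→X14] = [9, 3]
r6 m[φ5→X1] = [8, 6]
r6 m[φ6→X9] = [6, 8]
r6 m[X14→φ0] = [2196, 1998]
r6 m[X14→φ1] = [7668, 2196]
r6 m[X14→φ4] = [207888, 487512]
r6 m[X15→φ2] = [1, 1]
r6 m[X4→φ3] = [1, 1]
r6 m[X1→φ0] = [96, 60]
r6 m[X1→φ2] = [154944, 147420]
r6 m[X1→φ5] = [232416, 245700]
r6 m[X9→φ1] = [90, 64]
r6 m[X9→φ3] = [105192, 219456]
r6 m[X9→φ6] = [262980, 219456]
r7 m[φ0→X14] = [852, 732]
r7 m[φ0→X1] = [19368, 24570]
r7 m[φ1→X14] = [244, 666]
r7 m[φ1→X9] = [17532, 27432]
r7 m[φ2→X15] = [922140, 2411388]
r7 m[φ2→X1] = [12, 10]
r7 m[φ3→X4] = [2272536, 1060992]
r7 m[φ3→X9] = [15, 8]
r7 m[φ4→X14] = [9, 3]
r7 m[φ5→X1] = [8, 6]
r7 m[φ6→X9] = [6, 8]
r7 m[X14→φ0] = [2196, 1998]
r7 m[X14→φ1] = [7668, 2196]
r7 m[X14→φ4] = [207888, 487512]
r7 m[X15→φ2] = [1, 1]
r7 m[X4→φ3] = [1, 1]
r7 m[X1→φ0] = [96, 60]
r7 m[X1→φ2] = [154944, 147420]
r7 m[X1→φ5] = [232416, 245700]
r7 m[X9→φ1] = [90, 64]
r7 m[X9→φ3] = [105192, 219456]
r7 m[X9→φ6] = [262980, 219456]
r8 m[φ0→X14] = [852, 732]
r8 m[φ0→X1] = [19368, 24570]
r8 m[φ1→X14] = [244, 666]
r8 m[φ1→X9] = [17532, 27432]
r8 m[φ2→X15] = [922140, 2411388]
r8 m[φ2→X1] = [12, 10]
r8 m[φ3→X4] = [2272536, 1060992]
r8 m[φ3→X9] = [15, 8]
r8 m[φ4→X14] = [9, 3]
r8 m[φ5→X1] = [8, 6]
r8 m[φ6→X9] = [6, 8]
r8 m[X14→φ0] = [2196, 1998]
r8 m[X14→φ1] = [7668, 2196]
r8 m[X14→φ4] = [207888, 487512]
r8 m[X15→φ2] = [1, 1]
r8 m[X4→φ3] = [1, 1]
r8 m[X1→φ0] = [96, 60]
r8 m[X1→φ2] = [154944, 147420]
r8 m[X1→φ5] = [232416, 245700]
r8 m[X9→φ1] = [90, 64]
r8 m[X9→φ3] = [105192, 219456]
r8 m[X9→φ6] = [262980, 219456]
fixed point reached at round 8
b[X15] = ⊗ incoming = [922140, 2411388]

b[X15] = [922140, 2411388]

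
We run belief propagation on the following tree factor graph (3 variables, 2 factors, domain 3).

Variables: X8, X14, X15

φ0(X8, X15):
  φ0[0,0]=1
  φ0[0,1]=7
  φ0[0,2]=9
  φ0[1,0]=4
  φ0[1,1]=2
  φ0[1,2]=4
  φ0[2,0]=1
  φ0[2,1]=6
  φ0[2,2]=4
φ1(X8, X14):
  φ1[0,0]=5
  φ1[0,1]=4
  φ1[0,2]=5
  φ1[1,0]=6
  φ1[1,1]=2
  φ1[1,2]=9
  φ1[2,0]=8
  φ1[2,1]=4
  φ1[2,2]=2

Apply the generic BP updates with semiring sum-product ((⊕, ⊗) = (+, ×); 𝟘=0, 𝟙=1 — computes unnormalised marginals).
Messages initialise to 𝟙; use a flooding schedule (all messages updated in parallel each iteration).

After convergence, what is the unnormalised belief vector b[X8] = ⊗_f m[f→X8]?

init: all messages = 𝟙 over 3 values
r1 m[φ0→X8] = [17, 10, 11]
r1 m[φ0→X15] = [6, 15, 17]
r1 m[φ1→X8] = [14, 17, 14]
r1 m[φ1→X14] = [19, 10, 16]
r1 m[X8→φ0] = [1, 1, 1]
r1 m[X8→φ1] = [1, 1, 1]
r1 m[X14→φ1] = [1, 1, 1]
r1 m[X15→φ0] = [1, 1, 1]
r2 m[φ0→X8] = [17, 10, 11]
r2 m[φ0→X15] = [6, 15, 17]
r2 m[φ1→X8] = [14, 17, 14]
r2 m[φ1→X14] = [19, 10, 16]
r2 m[X8→φ0] = [14, 17, 14]
r2 m[X8→φ1] = [17, 10, 11]
r2 m[X14→φ1] = [1, 1, 1]
r2 m[X15→φ0] = [1, 1, 1]
r3 m[φ0→X8] = [17, 10, 11]
r3 m[φ0→X15] = [96, 216, 250]
r3 m[φ1→X8] = [14, 17, 14]
r3 m[φ1→X14] = [233, 132, 197]
r3 m[X8→φ0] = [14, 17, 14]
r3 m[X8→φ1] = [17, 10, 11]
r3 m[X14→φ1] = [1, 1, 1]
r3 m[X15→φ0] = [1, 1, 1]
r4 m[φ0→X8] = [17, 10, 11]
r4 m[φ0→X15] = [96, 216, 250]
r4 m[φ1→X8] = [14, 17, 14]
r4 m[φ1→X14] = [233, 132, 197]
r4 m[X8→φ0] = [14, 17, 14]
r4 m[X8→φ1] = [17, 10, 11]
r4 m[X14→φ1] = [1, 1, 1]
r4 m[X15→φ0] = [1, 1, 1]
fixed point reached at round 4
b[X8] = ⊗ incoming = [238, 170, 154]

b[X8] = [238, 170, 154]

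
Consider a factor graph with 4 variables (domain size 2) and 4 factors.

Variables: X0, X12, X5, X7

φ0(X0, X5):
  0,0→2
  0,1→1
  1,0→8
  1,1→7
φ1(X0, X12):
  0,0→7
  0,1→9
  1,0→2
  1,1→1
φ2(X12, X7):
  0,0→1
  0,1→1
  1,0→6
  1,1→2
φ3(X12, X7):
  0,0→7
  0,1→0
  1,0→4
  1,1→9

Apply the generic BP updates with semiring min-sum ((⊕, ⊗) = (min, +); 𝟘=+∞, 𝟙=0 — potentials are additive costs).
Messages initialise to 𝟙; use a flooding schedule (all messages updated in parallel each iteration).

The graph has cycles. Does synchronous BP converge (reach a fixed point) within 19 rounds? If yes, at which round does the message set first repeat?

init: all messages = 𝟙 over 2 values
r1 m[φ0→X0] = [1, 7]
r1 m[φ0→X5] = [2, 1]
r1 m[φ1→X0] = [7, 1]
r1 m[φ1→X12] = [2, 1]
r1 m[φ2→X12] = [1, 2]
r1 m[φ2→X7] = [1, 1]
r1 m[φ3→X12] = [0, 4]
r1 m[φ3→X7] = [4, 0]
r1 m[X0→φ0] = [0, 0]
r1 m[X0→φ1] = [0, 0]
r1 m[X12→φ1] = [0, 0]
r1 m[X12→φ2] = [0, 0]
r1 m[X12→φ3] = [0, 0]
r1 m[X5→φ0] = [0, 0]
r1 m[X7→φ2] = [0, 0]
r1 m[X7→φ3] = [0, 0]
r2 m[φ0→X0] = [1, 7]
r2 m[φ0→X5] = [2, 1]
r2 m[φ1→X0] = [7, 1]
r2 m[φ1→X12] = [2, 1]
r2 m[φ2→X12] = [1, 2]
r2 m[φ2→X7] = [1, 1]
r2 m[φ3→X12] = [0, 4]
r2 m[φ3→X7] = [4, 0]
r2 m[X0→φ0] = [7, 1]
r2 m[X0→φ1] = [1, 7]
r2 m[X12→φ1] = [1, 6]
r2 m[X12→φ2] = [2, 5]
r2 m[X12→φ3] = [3, 3]
r2 m[X5→φ0] = [0, 0]
r2 m[X7→φ2] = [4, 0]
r2 m[X7→φ3] = [1, 1]
r3 m[φ0→X0] = [1, 7]
r3 m[φ0→X5] = [9, 8]
r3 m[φ1→X0] = [8, 3]
r3 m[φ1→X12] = [8, 8]
r3 m[φ2→X12] = [1, 2]
r3 m[φ2→X7] = [3, 3]
r3 m[φ3→X12] = [1, 5]
r3 m[φ3→X7] = [7, 3]
r3 m[X0→φ0] = [7, 1]
r3 m[X0→φ1] = [1, 7]
r3 m[X12→φ1] = [1, 6]
r3 m[X12→φ2] = [2, 5]
r3 m[X12→φ3] = [3, 3]
r3 m[X5→φ0] = [0, 0]
r3 m[X7→φ2] = [4, 0]
r3 m[X7→φ3] = [1, 1]
r4 m[φ0→X0] = [1, 7]
r4 m[φ0→X5] = [9, 8]
r4 m[φ1→X0] = [8, 3]
r4 m[φ1→X12] = [8, 8]
r4 m[φ2→X12] = [1, 2]
r4 m[φ2→X7] = [3, 3]
r4 m[φ3→X12] = [1, 5]
r4 m[φ3→X7] = [7, 3]
r4 m[X0→φ0] = [8, 3]
r4 m[X0→φ1] = [1, 7]
r4 m[X12→φ1] = [2, 7]
r4 m[X12→φ2] = [9, 13]
r4 m[X12→φ3] = [9, 10]
r4 m[X5→φ0] = [0, 0]
r4 m[X7→φ2] = [7, 3]
r4 m[X7→φ3] = [3, 3]
r5 m[φ0→X0] = [1, 7]
r5 m[φ0→X5] = [10, 9]
r5 m[φ1→X0] = [9, 4]
r5 m[φ1→X12] = [8, 8]
r5 m[φ2→X12] = [4, 5]
r5 m[φ2→X7] = [10, 10]
r5 m[φ3→X12] = [3, 7]
r5 m[φ3→X7] = [14, 9]
r5 m[X0→φ0] = [8, 3]
r5 m[X0→φ1] = [1, 7]
r5 m[X12→φ1] = [2, 7]
r5 m[X12→φ2] = [9, 13]
r5 m[X12→φ3] = [9, 10]
r5 m[X5→φ0] = [0, 0]
r5 m[X7→φ2] = [7, 3]
r5 m[X7→φ3] = [3, 3]
r6 m[φ0→X0] = [1, 7]
r6 m[φ0→X5] = [10, 9]
r6 m[φ1→X0] = [9, 4]
r6 m[φ1→X12] = [8, 8]
r6 m[φ2→X12] = [4, 5]
r6 m[φ2→X7] = [10, 10]
r6 m[φ3→X12] = [3, 7]
r6 m[φ3→X7] = [14, 9]
r6 m[X0→φ0] = [9, 4]
r6 m[X0→φ1] = [1, 7]
r6 m[X12→φ1] = [7, 12]
r6 m[X12→φ2] = [11, 15]
r6 m[X12→φ3] = [12, 13]
r6 m[X5→φ0] = [0, 0]
r6 m[X7→φ2] = [14, 9]
r6 m[X7→φ3] = [10, 10]
r7 m[φ0→X0] = [1, 7]
r7 m[φ0→X5] = [11, 10]
r7 m[φ1→X0] = [14, 9]
r7 m[φ1→X12] = [8, 8]
r7 m[φ2→X12] = [10, 11]
r7 m[φ2→X7] = [12, 12]
r7 m[φ3→X12] = [10, 14]
r7 m[φ3→X7] = [17, 12]
r7 m[X0→φ0] = [9, 4]
r7 m[X0→φ1] = [1, 7]
r7 m[X12→φ1] = [7, 12]
r7 m[X12→φ2] = [11, 15]
r7 m[X12→φ3] = [12, 13]
r7 m[X5→φ0] = [0, 0]
r7 m[X7→φ2] = [14, 9]
r7 m[X7→φ3] = [10, 10]
r8 m[φ0→X0] = [1, 7]
r8 m[φ0→X5] = [11, 10]
r8 m[φ1→X0] = [14, 9]
r8 m[φ1→X12] = [8, 8]
r8 m[φ2→X12] = [10, 11]
r8 m[φ2→X7] = [12, 12]
r8 m[φ3→X12] = [10, 14]
r8 m[φ3→X7] = [17, 12]
r8 m[X0→φ0] = [14, 9]
r8 m[X0→φ1] = [1, 7]
r8 m[X12→φ1] = [20, 25]
r8 m[X12→φ2] = [18, 22]
r8 m[X12→φ3] = [18, 19]
r8 m[X5→φ0] = [0, 0]
r8 m[X7→φ2] = [17, 12]
r8 m[X7→φ3] = [12, 12]
r9 m[φ0→X0] = [1, 7]
r9 m[φ0→X5] = [16, 15]
r9 m[φ1→X0] = [27, 22]
r9 m[φ1→X12] = [8, 8]
r9 m[φ2→X12] = [13, 14]
r9 m[φ2→X7] = [19, 19]
r9 m[φ3→X12] = [12, 16]
r9 m[φ3→X7] = [23, 18]
r9 m[X0→φ0] = [14, 9]
r9 m[X0→φ1] = [1, 7]
r9 m[X12→φ1] = [20, 25]
r9 m[X12→φ2] = [18, 22]
r9 m[X12→φ3] = [18, 19]
r9 m[X5→φ0] = [0, 0]
r9 m[X7→φ2] = [17, 12]
r9 m[X7→φ3] = [12, 12]
r10 m[φ0→X0] = [1, 7]
r10 m[φ0→X5] = [16, 15]
r10 m[φ1→X0] = [27, 22]
r10 m[φ1→X12] = [8, 8]
r10 m[φ2→X12] = [13, 14]
r10 m[φ2→X7] = [19, 19]
r10 m[φ3→X12] = [12, 16]
r10 m[φ3→X7] = [23, 18]
r10 m[X0→φ0] = [27, 22]
r10 m[X0→φ1] = [1, 7]
r10 m[X12→φ1] = [25, 30]
r10 m[X12→φ2] = [20, 24]
r10 m[X12→φ3] = [21, 22]
r10 m[X5→φ0] = [0, 0]
r10 m[X7→φ2] = [23, 18]
r10 m[X7→φ3] = [19, 19]
r11 m[φ0→X0] = [1, 7]
r11 m[φ0→X5] = [29, 28]
r11 m[φ1→X0] = [32, 27]
r11 m[φ1→X12] = [8, 8]
r11 m[φ2→X12] = [19, 20]
r11 m[φ2→X7] = [21, 21]
r11 m[φ3→X12] = [19, 23]
r11 m[φ3→X7] = [26, 21]
r11 m[X0→φ0] = [27, 22]
r11 m[X0→φ1] = [1, 7]
r11 m[X12→φ1] = [25, 30]
r11 m[X12→φ2] = [20, 24]
r11 m[X12→φ3] = [21, 22]
r11 m[X5→φ0] = [0, 0]
r11 m[X7→φ2] = [23, 18]
r11 m[X7→φ3] = [19, 19]
r12 m[φ0→X0] = [1, 7]
r12 m[φ0→X5] = [29, 28]
r12 m[φ1→X0] = [32, 27]
r12 m[φ1→X12] = [8, 8]
r12 m[φ2→X12] = [19, 20]
r12 m[φ2→X7] = [21, 21]
r12 m[φ3→X12] = [19, 23]
r12 m[φ3→X7] = [26, 21]
r12 m[X0→φ0] = [32, 27]
r12 m[X0→φ1] = [1, 7]
r12 m[X12→φ1] = [38, 43]
r12 m[X12→φ2] = [27, 31]
r12 m[X12→φ3] = [27, 28]
r12 m[X5→φ0] = [0, 0]
r12 m[X7→φ2] = [26, 21]
r12 m[X7→φ3] = [21, 21]
r13 m[φ0→X0] = [1, 7]
r13 m[φ0→X5] = [34, 33]
r13 m[φ1→X0] = [45, 40]
r13 m[φ1→X12] = [8, 8]
r13 m[φ2→X12] = [22, 23]
r13 m[φ2→X7] = [28, 28]
r13 m[φ3→X12] = [21, 25]
r13 m[φ3→X7] = [32, 27]
r13 m[X0→φ0] = [32, 27]
r13 m[X0→φ1] = [1, 7]
r13 m[X12→φ1] = [38, 43]
r13 m[X12→φ2] = [27, 31]
r13 m[X12→φ3] = [27, 28]
r13 m[X5→φ0] = [0, 0]
r13 m[X7→φ2] = [26, 21]
r13 m[X7→φ3] = [21, 21]
r14 m[φ0→X0] = [1, 7]
r14 m[φ0→X5] = [34, 33]
r14 m[φ1→X0] = [45, 40]
r14 m[φ1→X12] = [8, 8]
r14 m[φ2→X12] = [22, 23]
r14 m[φ2→X7] = [28, 28]
r14 m[φ3→X12] = [21, 25]
r14 m[φ3→X7] = [32, 27]
r14 m[X0→φ0] = [45, 40]
r14 m[X0→φ1] = [1, 7]
r14 m[X12→φ1] = [43, 48]
r14 m[X12→φ2] = [29, 33]
r14 m[X12→φ3] = [30, 31]
r14 m[X5→φ0] = [0, 0]
r14 m[X7→φ2] = [32, 27]
r14 m[X7→φ3] = [28, 28]
r15 m[φ0→X0] = [1, 7]
r15 m[φ0→X5] = [47, 46]
r15 m[φ1→X0] = [50, 45]
r15 m[φ1→X12] = [8, 8]
r15 m[φ2→X12] = [28, 29]
r15 m[φ2→X7] = [30, 30]
r15 m[φ3→X12] = [28, 32]
r15 m[φ3→X7] = [35, 30]
r15 m[X0→φ0] = [45, 40]
r15 m[X0→φ1] = [1, 7]
r15 m[X12→φ1] = [43, 48]
r15 m[X12→φ2] = [29, 33]
r15 m[X12→φ3] = [30, 31]
r15 m[X5→φ0] = [0, 0]
r15 m[X7→φ2] = [32, 27]
r15 m[X7→φ3] = [28, 28]
r16 m[φ0→X0] = [1, 7]
r16 m[φ0→X5] = [47, 46]
r16 m[φ1→X0] = [50, 45]
r16 m[φ1→X12] = [8, 8]
r16 m[φ2→X12] = [28, 29]
r16 m[φ2→X7] = [30, 30]
r16 m[φ3→X12] = [28, 32]
r16 m[φ3→X7] = [35, 30]
r16 m[X0→φ0] = [50, 45]
r16 m[X0→φ1] = [1, 7]
r16 m[X12→φ1] = [56, 61]
r16 m[X12→φ2] = [36, 40]
r16 m[X12→φ3] = [36, 37]
r16 m[X5→φ0] = [0, 0]
r16 m[X7→φ2] = [35, 30]
r16 m[X7→φ3] = [30, 30]
r17 m[φ0→X0] = [1, 7]
r17 m[φ0→X5] = [52, 51]
r17 m[φ1→X0] = [63, 58]
r17 m[φ1→X12] = [8, 8]
r17 m[φ2→X12] = [31, 32]
r17 m[φ2→X7] = [37, 37]
r17 m[φ3→X12] = [30, 34]
r17 m[φ3→X7] = [41, 36]
r17 m[X0→φ0] = [50, 45]
r17 m[X0→φ1] = [1, 7]
r17 m[X12→φ1] = [56, 61]
r17 m[X12→φ2] = [36, 40]
r17 m[X12→φ3] = [36, 37]
r17 m[X5→φ0] = [0, 0]
r17 m[X7→φ2] = [35, 30]
r17 m[X7→φ3] = [30, 30]
r18 m[φ0→X0] = [1, 7]
r18 m[φ0→X5] = [52, 51]
r18 m[φ1→X0] = [63, 58]
r18 m[φ1→X12] = [8, 8]
r18 m[φ2→X12] = [31, 32]
r18 m[φ2→X7] = [37, 37]
r18 m[φ3→X12] = [30, 34]
r18 m[φ3→X7] = [41, 36]
r18 m[X0→φ0] = [63, 58]
r18 m[X0→φ1] = [1, 7]
r18 m[X12→φ1] = [61, 66]
r18 m[X12→φ2] = [38, 42]
r18 m[X12→φ3] = [39, 40]
r18 m[X5→φ0] = [0, 0]
r18 m[X7→φ2] = [41, 36]
r18 m[X7→φ3] = [37, 37]
r19 m[φ0→X0] = [1, 7]
r19 m[φ0→X5] = [65, 64]
r19 m[φ1→X0] = [68, 63]
r19 m[φ1→X12] = [8, 8]
r19 m[φ2→X12] = [37, 38]
r19 m[φ2→X7] = [39, 39]
r19 m[φ3→X12] = [37, 41]
r19 m[φ3→X7] = [44, 39]
r19 m[X0→φ0] = [63, 58]
r19 m[X0→φ1] = [1, 7]
r19 m[X12→φ1] = [61, 66]
r19 m[X12→φ2] = [38, 42]
r19 m[X12→φ3] = [39, 40]
r19 m[X5→φ0] = [0, 0]
r19 m[X7→φ2] = [41, 36]
r19 m[X7→φ3] = [37, 37]
no fixed point within 19 rounds

NOT CONVERGED within 19 rounds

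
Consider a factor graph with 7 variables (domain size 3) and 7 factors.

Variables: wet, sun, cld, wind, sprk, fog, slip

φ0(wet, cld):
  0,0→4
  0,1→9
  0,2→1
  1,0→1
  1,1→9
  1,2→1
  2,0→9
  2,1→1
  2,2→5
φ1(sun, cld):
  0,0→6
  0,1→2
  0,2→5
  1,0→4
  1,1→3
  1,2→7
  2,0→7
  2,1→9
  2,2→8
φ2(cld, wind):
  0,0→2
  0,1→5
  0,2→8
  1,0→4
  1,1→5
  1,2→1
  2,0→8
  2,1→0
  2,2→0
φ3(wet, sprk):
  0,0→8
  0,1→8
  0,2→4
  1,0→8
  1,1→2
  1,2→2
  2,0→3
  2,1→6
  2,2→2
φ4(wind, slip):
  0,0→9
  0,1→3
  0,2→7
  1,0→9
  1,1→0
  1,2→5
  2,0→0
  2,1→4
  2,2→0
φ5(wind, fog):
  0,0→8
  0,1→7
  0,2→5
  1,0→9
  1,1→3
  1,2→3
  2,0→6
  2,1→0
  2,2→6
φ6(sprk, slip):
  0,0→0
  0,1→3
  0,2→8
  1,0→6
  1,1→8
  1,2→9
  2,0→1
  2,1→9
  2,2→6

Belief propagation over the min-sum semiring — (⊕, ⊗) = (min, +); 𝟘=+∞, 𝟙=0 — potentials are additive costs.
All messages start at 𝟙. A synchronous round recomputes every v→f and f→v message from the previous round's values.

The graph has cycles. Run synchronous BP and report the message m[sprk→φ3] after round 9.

message @ round 9 = [4, 10, 5]

init: all messages = 𝟙 over 3 values
r1 m[φ0→wet] = [1, 1, 1]
r1 m[φ0→cld] = [1, 1, 1]
r1 m[φ1→sun] = [2, 3, 7]
r1 m[φ1→cld] = [4, 2, 5]
r1 m[φ2→cld] = [2, 1, 0]
r1 m[φ2→wind] = [2, 0, 0]
r1 m[φ3→wet] = [4, 2, 2]
r1 m[φ3→sprk] = [3, 2, 2]
r1 m[φ4→wind] = [3, 0, 0]
r1 m[φ4→slip] = [0, 0, 0]
r1 m[φ5→wind] = [5, 3, 0]
r1 m[φ5→fog] = [6, 0, 3]
r1 m[φ6→sprk] = [0, 6, 1]
r1 m[φ6→slip] = [0, 3, 6]
r1 m[wet→φ0] = [0, 0, 0]
r1 m[wet→φ3] = [0, 0, 0]
r1 m[sun→φ1] = [0, 0, 0]
r1 m[cld→φ0] = [0, 0, 0]
r1 m[cld→φ1] = [0, 0, 0]
r1 m[cld→φ2] = [0, 0, 0]
r1 m[wind→φ2] = [0, 0, 0]
r1 m[wind→φ4] = [0, 0, 0]
r1 m[wind→φ5] = [0, 0, 0]
r1 m[sprk→φ3] = [0, 0, 0]
r1 m[sprk→φ6] = [0, 0, 0]
r1 m[fog→φ5] = [0, 0, 0]
r1 m[slip→φ4] = [0, 0, 0]
r1 m[slip→φ6] = [0, 0, 0]
r2 m[φ0→wet] = [1, 1, 1]
r2 m[φ0→cld] = [1, 1, 1]
r2 m[φ1→sun] = [2, 3, 7]
r2 m[φ1→cld] = [4, 2, 5]
r2 m[φ2→cld] = [2, 1, 0]
r2 m[φ2→wind] = [2, 0, 0]
r2 m[φ3→wet] = [4, 2, 2]
r2 m[φ3→sprk] = [3, 2, 2]
r2 m[φ4→wind] = [3, 0, 0]
r2 m[φ4→slip] = [0, 0, 0]
r2 m[φ5→wind] = [5, 3, 0]
r2 m[φ5→fog] = [6, 0, 3]
r2 m[φ6→sprk] = [0, 6, 1]
r2 m[φ6→slip] = [0, 3, 6]
r2 m[wet→φ0] = [4, 2, 2]
r2 m[wet→φ3] = [1, 1, 1]
r2 m[sun→φ1] = [0, 0, 0]
r2 m[cld→φ0] = [6, 3, 5]
r2 m[cld→φ1] = [3, 2, 1]
r2 m[cld→φ2] = [5, 3, 6]
r2 m[wind→φ2] = [8, 3, 0]
r2 m[wind→φ4] = [7, 3, 0]
r2 m[wind→φ5] = [5, 0, 0]
r2 m[sprk→φ3] = [0, 6, 1]
r2 m[sprk→φ6] = [3, 2, 2]
r2 m[fog→φ5] = [0, 0, 0]
r2 m[slip→φ4] = [0, 3, 6]
r2 m[slip→φ6] = [0, 0, 0]
r3 m[φ0→wet] = [6, 6, 4]
r3 m[φ0→cld] = [3, 3, 3]
r3 m[φ1→sun] = [4, 5, 9]
r3 m[φ1→cld] = [4, 2, 5]
r3 m[φ2→cld] = [8, 1, 0]
r3 m[φ2→wind] = [7, 6, 4]
r3 m[φ3→wet] = [5, 3, 3]
r3 m[φ3→sprk] = [4, 3, 3]
r3 m[φ4→wind] = [6, 3, 0]
r3 m[φ4→slip] = [0, 3, 0]
r3 m[φ5→wind] = [5, 3, 0]
r3 m[φ5→fog] = [6, 0, 3]
r3 m[φ6→sprk] = [0, 6, 1]
r3 m[φ6→slip] = [3, 6, 8]
r3 m[wet→φ0] = [4, 2, 2]
r3 m[wet→φ3] = [1, 1, 1]
r3 m[sun→φ1] = [0, 0, 0]
r3 m[cld→φ0] = [6, 3, 5]
r3 m[cld→φ1] = [3, 2, 1]
r3 m[cld→φ2] = [5, 3, 6]
r3 m[wind→φ2] = [8, 3, 0]
r3 m[wind→φ4] = [7, 3, 0]
r3 m[wind→φ5] = [5, 0, 0]
r3 m[sprk→φ3] = [0, 6, 1]
r3 m[sprk→φ6] = [3, 2, 2]
r3 m[fog→φ5] = [0, 0, 0]
r3 m[slip→φ4] = [0, 3, 6]
r3 m[slip→φ6] = [0, 0, 0]
r4 m[φ0→wet] = [6, 6, 4]
r4 m[φ0→cld] = [3, 3, 3]
r4 m[φ1→sun] = [4, 5, 9]
r4 m[φ1→cld] = [4, 2, 5]
r4 m[φ2→cld] = [8, 1, 0]
r4 m[φ2→wind] = [7, 6, 4]
r4 m[φ3→wet] = [5, 3, 3]
r4 m[φ3→sprk] = [4, 3, 3]
r4 m[φ4→wind] = [6, 3, 0]
r4 m[φ4→slip] = [0, 3, 0]
r4 m[φ5→wind] = [5, 3, 0]
r4 m[φ5→fog] = [6, 0, 3]
r4 m[φ6→sprk] = [0, 6, 1]
r4 m[φ6→slip] = [3, 6, 8]
r4 m[wet→φ0] = [5, 3, 3]
r4 m[wet→φ3] = [6, 6, 4]
r4 m[sun→φ1] = [0, 0, 0]
r4 m[cld→φ0] = [12, 3, 5]
r4 m[cld→φ1] = [11, 4, 3]
r4 m[cld→φ2] = [7, 5, 8]
r4 m[wind→φ2] = [11, 6, 0]
r4 m[wind→φ4] = [12, 9, 4]
r4 m[wind→φ5] = [13, 9, 4]
r4 m[sprk→φ3] = [0, 6, 1]
r4 m[sprk→φ6] = [4, 3, 3]
r4 m[fog→φ5] = [0, 0, 0]
r4 m[slip→φ4] = [3, 6, 8]
r4 m[slip→φ6] = [0, 3, 0]
r5 m[φ0→wet] = [6, 6, 4]
r5 m[φ0→cld] = [4, 4, 4]
r5 m[φ1→sun] = [6, 7, 11]
r5 m[φ1→cld] = [4, 2, 5]
r5 m[φ2→cld] = [8, 1, 0]
r5 m[φ2→wind] = [9, 8, 6]
r5 m[φ3→wet] = [5, 3, 3]
r5 m[φ3→sprk] = [7, 8, 6]
r5 m[φ4→wind] = [9, 6, 3]
r5 m[φ4→slip] = [4, 8, 4]
r5 m[φ5→wind] = [5, 3, 0]
r5 m[φ5→fog] = [10, 4, 10]
r5 m[φ6→sprk] = [0, 6, 1]
r5 m[φ6→slip] = [4, 7, 9]
r5 m[wet→φ0] = [5, 3, 3]
r5 m[wet→φ3] = [6, 6, 4]
r5 m[sun→φ1] = [0, 0, 0]
r5 m[cld→φ0] = [12, 3, 5]
r5 m[cld→φ1] = [11, 4, 3]
r5 m[cld→φ2] = [7, 5, 8]
r5 m[wind→φ2] = [11, 6, 0]
r5 m[wind→φ4] = [12, 9, 4]
r5 m[wind→φ5] = [13, 9, 4]
r5 m[sprk→φ3] = [0, 6, 1]
r5 m[sprk→φ6] = [4, 3, 3]
r5 m[fog→φ5] = [0, 0, 0]
r5 m[slip→φ4] = [3, 6, 8]
r5 m[slip→φ6] = [0, 3, 0]
r6 m[φ0→wet] = [6, 6, 4]
r6 m[φ0→cld] = [4, 4, 4]
r6 m[φ1→sun] = [6, 7, 11]
r6 m[φ1→cld] = [4, 2, 5]
r6 m[φ2→cld] = [8, 1, 0]
r6 m[φ2→wind] = [9, 8, 6]
r6 m[φ3→wet] = [5, 3, 3]
r6 m[φ3→sprk] = [7, 8, 6]
r6 m[φ4→wind] = [9, 6, 3]
r6 m[φ4→slip] = [4, 8, 4]
r6 m[φ5→wind] = [5, 3, 0]
r6 m[φ5→fog] = [10, 4, 10]
r6 m[φ6→sprk] = [0, 6, 1]
r6 m[φ6→slip] = [4, 7, 9]
r6 m[wet→φ0] = [5, 3, 3]
r6 m[wet→φ3] = [6, 6, 4]
r6 m[sun→φ1] = [0, 0, 0]
r6 m[cld→φ0] = [12, 3, 5]
r6 m[cld→φ1] = [12, 5, 4]
r6 m[cld→φ2] = [8, 6, 9]
r6 m[wind→φ2] = [14, 9, 3]
r6 m[wind→φ4] = [14, 11, 6]
r6 m[wind→φ5] = [18, 14, 9]
r6 m[sprk→φ3] = [0, 6, 1]
r6 m[sprk→φ6] = [7, 8, 6]
r6 m[fog→φ5] = [0, 0, 0]
r6 m[slip→φ4] = [4, 7, 9]
r6 m[slip→φ6] = [4, 8, 4]
r7 m[φ0→wet] = [6, 6, 4]
r7 m[φ0→cld] = [4, 4, 4]
r7 m[φ1→sun] = [7, 8, 12]
r7 m[φ1→cld] = [4, 2, 5]
r7 m[φ2→cld] = [11, 4, 3]
r7 m[φ2→wind] = [10, 9, 7]
r7 m[φ3→wet] = [5, 3, 3]
r7 m[φ3→sprk] = [7, 8, 6]
r7 m[φ4→wind] = [10, 7, 4]
r7 m[φ4→slip] = [6, 10, 6]
r7 m[φ5→wind] = [5, 3, 0]
r7 m[φ5→fog] = [15, 9, 15]
r7 m[φ6→sprk] = [4, 10, 5]
r7 m[φ6→slip] = [7, 10, 12]
r7 m[wet→φ0] = [5, 3, 3]
r7 m[wet→φ3] = [6, 6, 4]
r7 m[sun→φ1] = [0, 0, 0]
r7 m[cld→φ0] = [12, 3, 5]
r7 m[cld→φ1] = [12, 5, 4]
r7 m[cld→φ2] = [8, 6, 9]
r7 m[wind→φ2] = [14, 9, 3]
r7 m[wind→φ4] = [14, 11, 6]
r7 m[wind→φ5] = [18, 14, 9]
r7 m[sprk→φ3] = [0, 6, 1]
r7 m[sprk→φ6] = [7, 8, 6]
r7 m[fog→φ5] = [0, 0, 0]
r7 m[slip→φ4] = [4, 7, 9]
r7 m[slip→φ6] = [4, 8, 4]
r8 m[φ0→wet] = [6, 6, 4]
r8 m[φ0→cld] = [4, 4, 4]
r8 m[φ1→sun] = [7, 8, 12]
r8 m[φ1→cld] = [4, 2, 5]
r8 m[φ2→cld] = [11, 4, 3]
r8 m[φ2→wind] = [10, 9, 7]
r8 m[φ3→wet] = [5, 3, 3]
r8 m[φ3→sprk] = [7, 8, 6]
r8 m[φ4→wind] = [10, 7, 4]
r8 m[φ4→slip] = [6, 10, 6]
r8 m[φ5→wind] = [5, 3, 0]
r8 m[φ5→fog] = [15, 9, 15]
r8 m[φ6→sprk] = [4, 10, 5]
r8 m[φ6→slip] = [7, 10, 12]
r8 m[wet→φ0] = [5, 3, 3]
r8 m[wet→φ3] = [6, 6, 4]
r8 m[sun→φ1] = [0, 0, 0]
r8 m[cld→φ0] = [15, 6, 8]
r8 m[cld→φ1] = [15, 8, 7]
r8 m[cld→φ2] = [8, 6, 9]
r8 m[wind→φ2] = [15, 10, 4]
r8 m[wind→φ4] = [15, 12, 7]
r8 m[wind→φ5] = [20, 16, 11]
r8 m[sprk→φ3] = [4, 10, 5]
r8 m[sprk→φ6] = [7, 8, 6]
r8 m[fog→φ5] = [0, 0, 0]
r8 m[slip→φ4] = [7, 10, 12]
r8 m[slip→φ6] = [6, 10, 6]
r9 m[φ0→wet] = [9, 9, 7]
r9 m[φ0→cld] = [4, 4, 4]
r9 m[φ1→sun] = [10, 11, 15]
r9 m[φ1→cld] = [4, 2, 5]
r9 m[φ2→cld] = [12, 5, 4]
r9 m[φ2→wind] = [10, 9, 7]
r9 m[φ3→wet] = [9, 7, 7]
r9 m[φ3→sprk] = [7, 8, 6]
r9 m[φ4→wind] = [13, 10, 7]
r9 m[φ4→slip] = [7, 11, 7]
r9 m[φ5→wind] = [5, 3, 0]
r9 m[φ5→fog] = [17, 11, 17]
r9 m[φ6→sprk] = [6, 12, 7]
r9 m[φ6→slip] = [7, 10, 12]
r9 m[wet→φ0] = [5, 3, 3]
r9 m[wet→φ3] = [6, 6, 4]
r9 m[sun→φ1] = [0, 0, 0]
r9 m[cld→φ0] = [15, 6, 8]
r9 m[cld→φ1] = [15, 8, 7]
r9 m[cld→φ2] = [8, 6, 9]
r9 m[wind→φ2] = [15, 10, 4]
r9 m[wind→φ4] = [15, 12, 7]
r9 m[wind→φ5] = [20, 16, 11]
r9 m[sprk→φ3] = [4, 10, 5]
r9 m[sprk→φ6] = [7, 8, 6]
r9 m[fog→φ5] = [0, 0, 0]
r9 m[slip→φ4] = [7, 10, 12]
r9 m[slip→φ6] = [6, 10, 6]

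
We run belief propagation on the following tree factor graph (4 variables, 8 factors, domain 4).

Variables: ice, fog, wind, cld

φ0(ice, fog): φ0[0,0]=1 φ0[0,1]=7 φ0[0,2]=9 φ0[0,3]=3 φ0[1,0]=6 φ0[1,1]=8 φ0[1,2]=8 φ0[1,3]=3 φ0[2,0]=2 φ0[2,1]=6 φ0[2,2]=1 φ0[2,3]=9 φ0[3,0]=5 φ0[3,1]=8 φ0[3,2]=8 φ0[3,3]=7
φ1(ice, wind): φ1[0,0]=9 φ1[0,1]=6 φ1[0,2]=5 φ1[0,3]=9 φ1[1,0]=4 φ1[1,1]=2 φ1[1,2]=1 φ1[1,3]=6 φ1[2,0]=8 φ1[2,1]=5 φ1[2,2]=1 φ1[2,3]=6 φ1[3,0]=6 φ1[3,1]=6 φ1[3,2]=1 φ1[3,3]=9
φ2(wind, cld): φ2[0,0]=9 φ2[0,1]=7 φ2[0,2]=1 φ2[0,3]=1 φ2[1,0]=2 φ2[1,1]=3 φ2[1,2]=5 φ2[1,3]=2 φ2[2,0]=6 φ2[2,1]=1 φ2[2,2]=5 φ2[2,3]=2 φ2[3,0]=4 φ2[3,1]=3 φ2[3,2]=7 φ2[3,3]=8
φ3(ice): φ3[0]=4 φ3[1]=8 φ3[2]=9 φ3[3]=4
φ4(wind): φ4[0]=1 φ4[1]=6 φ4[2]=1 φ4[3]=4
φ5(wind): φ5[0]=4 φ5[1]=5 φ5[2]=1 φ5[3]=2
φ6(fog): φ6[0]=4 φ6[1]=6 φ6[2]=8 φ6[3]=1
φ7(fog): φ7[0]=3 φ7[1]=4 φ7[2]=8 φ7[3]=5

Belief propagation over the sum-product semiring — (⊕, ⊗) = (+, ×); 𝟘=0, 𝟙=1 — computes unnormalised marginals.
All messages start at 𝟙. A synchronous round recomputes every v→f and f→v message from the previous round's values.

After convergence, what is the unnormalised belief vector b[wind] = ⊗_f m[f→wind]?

b[wind] = [6637536, 22608360, 384118, 19262496]

init: all messages = 𝟙 over 4 values
r1 m[φ0→ice] = [20, 25, 18, 28]
r1 m[φ0→fog] = [14, 29, 26, 22]
r1 m[φ1→ice] = [29, 13, 20, 22]
r1 m[φ1→wind] = [27, 19, 8, 30]
r1 m[φ2→wind] = [18, 12, 14, 22]
r1 m[φ2→cld] = [21, 14, 18, 13]
r1 m[φ3→ice] = [4, 8, 9, 4]
r1 m[φ4→wind] = [1, 6, 1, 4]
r1 m[φ5→wind] = [4, 5, 1, 2]
r1 m[φ6→fog] = [4, 6, 8, 1]
r1 m[φ7→fog] = [3, 4, 8, 5]
r1 m[ice→φ0] = [1, 1, 1, 1]
r1 m[ice→φ1] = [1, 1, 1, 1]
r1 m[ice→φ3] = [1, 1, 1, 1]
r1 m[fog→φ0] = [1, 1, 1, 1]
r1 m[fog→φ6] = [1, 1, 1, 1]
r1 m[fog→φ7] = [1, 1, 1, 1]
r1 m[wind→φ1] = [1, 1, 1, 1]
r1 m[wind→φ2] = [1, 1, 1, 1]
r1 m[wind→φ4] = [1, 1, 1, 1]
r1 m[wind→φ5] = [1, 1, 1, 1]
r1 m[cld→φ2] = [1, 1, 1, 1]
r2 m[φ0→ice] = [20, 25, 18, 28]
r2 m[φ0→fog] = [14, 29, 26, 22]
r2 m[φ1→ice] = [29, 13, 20, 22]
r2 m[φ1→wind] = [27, 19, 8, 30]
r2 m[φ2→wind] = [18, 12, 14, 22]
r2 m[φ2→cld] = [21, 14, 18, 13]
r2 m[φ3→ice] = [4, 8, 9, 4]
r2 m[φ4→wind] = [1, 6, 1, 4]
r2 m[φ5→wind] = [4, 5, 1, 2]
r2 m[φ6→fog] = [4, 6, 8, 1]
r2 m[φ7→fog] = [3, 4, 8, 5]
r2 m[ice→φ0] = [116, 104, 180, 88]
r2 m[ice→φ1] = [80, 200, 162, 112]
r2 m[ice→φ3] = [580, 325, 360, 616]
r2 m[fog→φ0] = [12, 24, 64, 5]
r2 m[fog→φ6] = [42, 116, 208, 110]
r2 m[fog→φ7] = [56, 174, 208, 22]
r2 m[wind→φ1] = [72, 360, 14, 176]
r2 m[wind→φ2] = [108, 570, 8, 240]
r2 m[wind→φ4] = [1944, 1140, 112, 1320]
r2 m[wind→φ5] = [486, 1368, 112, 2640]
r2 m[cld→φ2] = [1, 1, 1, 1]
r3 m[φ0→ice] = [771, 791, 277, 799]
r3 m[φ0→fog] = [1540, 3428, 2760, 2896]
r3 m[φ1→ice] = [4462, 2078, 3446, 4190]
r3 m[φ1→wind] = [3488, 2362, 874, 3900]
r3 m[φ2→wind] = [18, 12, 14, 22]
r3 m[φ2→cld] = [3120, 3194, 4678, 3184]
r3 m[φ3→ice] = [4, 8, 9, 4]
r3 m[φ4→wind] = [1, 6, 1, 4]
r3 m[φ5→wind] = [4, 5, 1, 2]
r3 m[φ6→fog] = [4, 6, 8, 1]
r3 m[φ7→fog] = [3, 4, 8, 5]
r3 m[ice→φ0] = [116, 104, 180, 88]
r3 m[ice→φ1] = [80, 200, 162, 112]
r3 m[ice→φ3] = [580, 325, 360, 616]
r3 m[fog→φ0] = [12, 24, 64, 5]
r3 m[fog→φ6] = [42, 116, 208, 110]
r3 m[fog→φ7] = [56, 174, 208, 22]
r3 m[wind→φ1] = [72, 360, 14, 176]
r3 m[wind→φ2] = [108, 570, 8, 240]
r3 m[wind→φ4] = [1944, 1140, 112, 1320]
r3 m[wind→φ5] = [486, 1368, 112, 2640]
r3 m[cld→φ2] = [1, 1, 1, 1]
r4 m[φ0→ice] = [771, 791, 277, 799]
r4 m[φ0→fog] = [1540, 3428, 2760, 2896]
r4 m[φ1→ice] = [4462, 2078, 3446, 4190]
r4 m[φ1→wind] = [3488, 2362, 874, 3900]
r4 m[φ2→wind] = [18, 12, 14, 22]
r4 m[φ2→cld] = [3120, 3194, 4678, 3184]
r4 m[φ3→ice] = [4, 8, 9, 4]
r4 m[φ4→wind] = [1, 6, 1, 4]
r4 m[φ5→wind] = [4, 5, 1, 2]
r4 m[φ6→fog] = [4, 6, 8, 1]
r4 m[φ7→fog] = [3, 4, 8, 5]
r4 m[ice→φ0] = [17848, 16624, 31014, 16760]
r4 m[ice→φ1] = [3084, 6328, 2493, 3196]
r4 m[ice→φ3] = [3440202, 1643698, 954542, 3347810]
r4 m[fog→φ0] = [12, 24, 64, 5]
r4 m[fog→φ6] = [4620, 13712, 22080, 14480]
r4 m[fog→φ7] = [6160, 20568, 22080, 2896]
r4 m[wind→φ1] = [72, 360, 14, 176]
r4 m[wind→φ2] = [13952, 70860, 874, 31200]
r4 m[wind→φ4] = [251136, 141720, 12236, 171600]
r4 m[wind→φ5] = [62784, 170064, 12236, 343200]
r4 m[cld→φ2] = [1, 1, 1, 1]
r5 m[φ0→ice] = [771, 791, 277, 799]
r5 m[φ0→fog] = [263420, 578092, 458718, 499862]
r5 m[φ1→ice] = [4462, 2078, 3446, 4190]
r5 m[φ1→wind] = [92188, 62801, 27437, 109446]
r5 m[φ2→wind] = [18, 12, 14, 22]
r5 m[φ2→cld] = [397332, 404718, 591022, 407020]
r5 m[φ3→ice] = [4, 8, 9, 4]
r5 m[φ4→wind] = [1, 6, 1, 4]
r5 m[φ5→wind] = [4, 5, 1, 2]
r5 m[φ6→fog] = [4, 6, 8, 1]
r5 m[φ7→fog] = [3, 4, 8, 5]
r5 m[ice→φ0] = [17848, 16624, 31014, 16760]
r5 m[ice→φ1] = [3084, 6328, 2493, 3196]
r5 m[ice→φ3] = [3440202, 1643698, 954542, 3347810]
r5 m[fog→φ0] = [12, 24, 64, 5]
r5 m[fog→φ6] = [4620, 13712, 22080, 14480]
r5 m[fog→φ7] = [6160, 20568, 22080, 2896]
r5 m[wind→φ1] = [72, 360, 14, 176]
r5 m[wind→φ2] = [13952, 70860, 874, 31200]
r5 m[wind→φ4] = [251136, 141720, 12236, 171600]
r5 m[wind→φ5] = [62784, 170064, 12236, 343200]
r5 m[cld→φ2] = [1, 1, 1, 1]
r6 m[φ0→ice] = [771, 791, 277, 799]
r6 m[φ0→fog] = [263420, 578092, 458718, 499862]
r6 m[φ1→ice] = [4462, 2078, 3446, 4190]
r6 m[φ1→wind] = [92188, 62801, 27437, 109446]
r6 m[φ2→wind] = [18, 12, 14, 22]
r6 m[φ2→cld] = [397332, 404718, 591022, 407020]
r6 m[φ3→ice] = [4, 8, 9, 4]
r6 m[φ4→wind] = [1, 6, 1, 4]
r6 m[φ5→wind] = [4, 5, 1, 2]
r6 m[φ6→fog] = [4, 6, 8, 1]
r6 m[φ7→fog] = [3, 4, 8, 5]
r6 m[ice→φ0] = [17848, 16624, 31014, 16760]
r6 m[ice→φ1] = [3084, 6328, 2493, 3196]
r6 m[ice→φ3] = [3440202, 1643698, 954542, 3347810]
r6 m[fog→φ0] = [12, 24, 64, 5]
r6 m[fog→φ6] = [790260, 2312368, 3669744, 2499310]
r6 m[fog→φ7] = [1053680, 3468552, 3669744, 499862]
r6 m[wind→φ1] = [72, 360, 14, 176]
r6 m[wind→φ2] = [368752, 1884030, 27437, 875568]
r6 m[wind→φ4] = [6637536, 3768060, 384118, 4815624]
r6 m[wind→φ5] = [1659384, 4521672, 384118, 9631248]
r6 m[cld→φ2] = [1, 1, 1, 1]
r7 m[φ0→ice] = [771, 791, 277, 799]
r7 m[φ0→fog] = [263420, 578092, 458718, 499862]
r7 m[φ1→ice] = [4462, 2078, 3446, 4190]
r7 m[φ1→wind] = [92188, 62801, 27437, 109446]
r7 m[φ2→wind] = [18, 12, 14, 22]
r7 m[φ2→cld] = [10753722, 10887495, 16055063, 11196230]
r7 m[φ3→ice] = [4, 8, 9, 4]
r7 m[φ4→wind] = [1, 6, 1, 4]
r7 m[φ5→wind] = [4, 5, 1, 2]
r7 m[φ6→fog] = [4, 6, 8, 1]
r7 m[φ7→fog] = [3, 4, 8, 5]
r7 m[ice→φ0] = [17848, 16624, 31014, 16760]
r7 m[ice→φ1] = [3084, 6328, 2493, 3196]
r7 m[ice→φ3] = [3440202, 1643698, 954542, 3347810]
r7 m[fog→φ0] = [12, 24, 64, 5]
r7 m[fog→φ6] = [790260, 2312368, 3669744, 2499310]
r7 m[fog→φ7] = [1053680, 3468552, 3669744, 499862]
r7 m[wind→φ1] = [72, 360, 14, 176]
r7 m[wind→φ2] = [368752, 1884030, 27437, 875568]
r7 m[wind→φ4] = [6637536, 3768060, 384118, 4815624]
r7 m[wind→φ5] = [1659384, 4521672, 384118, 9631248]
r7 m[cld→φ2] = [1, 1, 1, 1]
r8 m[φ0→ice] = [771, 791, 277, 799]
r8 m[φ0→fog] = [263420, 578092, 458718, 499862]
r8 m[φ1→ice] = [4462, 2078, 3446, 4190]
r8 m[φ1→wind] = [92188, 62801, 27437, 109446]
r8 m[φ2→wind] = [18, 12, 14, 22]
r8 m[φ2→cld] = [10753722, 10887495, 16055063, 11196230]
r8 m[φ3→ice] = [4, 8, 9, 4]
r8 m[φ4→wind] = [1, 6, 1, 4]
r8 m[φ5→wind] = [4, 5, 1, 2]
r8 m[φ6→fog] = [4, 6, 8, 1]
r8 m[φ7→fog] = [3, 4, 8, 5]
r8 m[ice→φ0] = [17848, 16624, 31014, 16760]
r8 m[ice→φ1] = [3084, 6328, 2493, 3196]
r8 m[ice→φ3] = [3440202, 1643698, 954542, 3347810]
r8 m[fog→φ0] = [12, 24, 64, 5]
r8 m[fog→φ6] = [790260, 2312368, 3669744, 2499310]
r8 m[fog→φ7] = [1053680, 3468552, 3669744, 499862]
r8 m[wind→φ1] = [72, 360, 14, 176]
r8 m[wind→φ2] = [368752, 1884030, 27437, 875568]
r8 m[wind→φ4] = [6637536, 3768060, 384118, 4815624]
r8 m[wind→φ5] = [1659384, 4521672, 384118, 9631248]
r8 m[cld→φ2] = [1, 1, 1, 1]
fixed point reached at round 8
b[wind] = ⊗ incoming = [6637536, 22608360, 384118, 19262496]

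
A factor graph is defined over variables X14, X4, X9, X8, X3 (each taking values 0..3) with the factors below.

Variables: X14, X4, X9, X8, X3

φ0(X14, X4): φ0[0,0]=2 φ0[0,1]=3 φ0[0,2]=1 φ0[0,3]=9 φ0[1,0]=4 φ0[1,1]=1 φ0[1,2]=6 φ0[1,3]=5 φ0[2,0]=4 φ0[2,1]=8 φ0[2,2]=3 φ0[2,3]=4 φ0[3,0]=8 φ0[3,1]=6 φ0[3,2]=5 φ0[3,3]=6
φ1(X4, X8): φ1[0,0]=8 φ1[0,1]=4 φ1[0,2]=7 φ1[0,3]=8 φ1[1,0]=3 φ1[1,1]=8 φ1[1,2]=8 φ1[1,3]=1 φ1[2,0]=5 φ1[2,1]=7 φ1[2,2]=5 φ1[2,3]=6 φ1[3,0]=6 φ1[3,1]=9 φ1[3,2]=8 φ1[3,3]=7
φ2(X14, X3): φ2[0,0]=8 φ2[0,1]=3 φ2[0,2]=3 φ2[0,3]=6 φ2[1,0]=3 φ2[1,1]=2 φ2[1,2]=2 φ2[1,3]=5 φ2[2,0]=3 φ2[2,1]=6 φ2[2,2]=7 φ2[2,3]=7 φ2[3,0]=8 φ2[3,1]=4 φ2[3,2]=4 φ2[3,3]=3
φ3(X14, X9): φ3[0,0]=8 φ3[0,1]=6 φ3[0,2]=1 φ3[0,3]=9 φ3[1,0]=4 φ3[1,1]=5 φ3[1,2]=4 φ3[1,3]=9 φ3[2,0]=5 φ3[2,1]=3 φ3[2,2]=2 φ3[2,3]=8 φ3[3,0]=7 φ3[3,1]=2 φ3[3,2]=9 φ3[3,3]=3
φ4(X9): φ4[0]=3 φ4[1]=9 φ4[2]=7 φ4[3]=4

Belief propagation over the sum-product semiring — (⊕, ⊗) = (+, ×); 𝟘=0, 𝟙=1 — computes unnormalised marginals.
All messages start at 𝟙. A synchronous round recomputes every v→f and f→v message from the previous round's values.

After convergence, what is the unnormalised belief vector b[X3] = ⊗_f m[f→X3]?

init: all messages = 𝟙 over 4 values
r1 m[φ0→X14] = [15, 16, 19, 25]
r1 m[φ0→X4] = [18, 18, 15, 24]
r1 m[φ1→X4] = [27, 20, 23, 30]
r1 m[φ1→X8] = [22, 28, 28, 22]
r1 m[φ2→X14] = [20, 12, 23, 19]
r1 m[φ2→X3] = [22, 15, 16, 21]
r1 m[φ3→X14] = [24, 22, 18, 21]
r1 m[φ3→X9] = [24, 16, 16, 29]
r1 m[φ4→X9] = [3, 9, 7, 4]
r1 m[X14→φ0] = [1, 1, 1, 1]
r1 m[X14→φ2] = [1, 1, 1, 1]
r1 m[X14→φ3] = [1, 1, 1, 1]
r1 m[X4→φ0] = [1, 1, 1, 1]
r1 m[X4→φ1] = [1, 1, 1, 1]
r1 m[X9→φ3] = [1, 1, 1, 1]
r1 m[X9→φ4] = [1, 1, 1, 1]
r1 m[X8→φ1] = [1, 1, 1, 1]
r1 m[X3→φ2] = [1, 1, 1, 1]
r2 m[φ0→X14] = [15, 16, 19, 25]
r2 m[φ0→X4] = [18, 18, 15, 24]
r2 m[φ1→X4] = [27, 20, 23, 30]
r2 m[φ1→X8] = [22, 28, 28, 22]
r2 m[φ2→X14] = [20, 12, 23, 19]
r2 m[φ2→X3] = [22, 15, 16, 21]
r2 m[φ3→X14] = [24, 22, 18, 21]
r2 m[φ3→X9] = [24, 16, 16, 29]
r2 m[φ4→X9] = [3, 9, 7, 4]
r2 m[X14→φ0] = [480, 264, 414, 399]
r2 m[X14→φ2] = [360, 352, 342, 525]
r2 m[X14→φ3] = [300, 192, 437, 475]
r2 m[X4→φ0] = [27, 20, 23, 30]
r2 m[X4→φ1] = [18, 18, 15, 24]
r2 m[X9→φ3] = [3, 9, 7, 4]
r2 m[X9→φ4] = [24, 16, 16, 29]
r2 m[X8→φ1] = [1, 1, 1, 1]
r2 m[X3→φ2] = [1, 1, 1, 1]
r3 m[φ0→X14] = [407, 416, 457, 631]
r3 m[φ0→X4] = [6864, 7410, 5301, 9690]
r3 m[φ1→X4] = [27, 20, 23, 30]
r3 m[φ1→X8] = [417, 537, 537, 420]
r3 m[φ2→X14] = [20, 12, 23, 19]
r3 m[φ2→X3] = [9162, 5936, 6278, 7889]
r3 m[φ3→X14] = [121, 121, 88, 114]
r3 m[φ3→X9] = [8678, 5021, 6217, 9349]
r3 m[φ4→X9] = [3, 9, 7, 4]
r3 m[X14→φ0] = [480, 264, 414, 399]
r3 m[X14→φ2] = [360, 352, 342, 525]
r3 m[X14→φ3] = [300, 192, 437, 475]
r3 m[X4→φ0] = [27, 20, 23, 30]
r3 m[X4→φ1] = [18, 18, 15, 24]
r3 m[X9→φ3] = [3, 9, 7, 4]
r3 m[X9→φ4] = [24, 16, 16, 29]
r3 m[X8→φ1] = [1, 1, 1, 1]
r3 m[X3→φ2] = [1, 1, 1, 1]
r4 m[φ0→X14] = [407, 416, 457, 631]
r4 m[φ0→X4] = [6864, 7410, 5301, 9690]
r4 m[φ1→X4] = [27, 20, 23, 30]
r4 m[φ1→X8] = [417, 537, 537, 420]
r4 m[φ2→X14] = [20, 12, 23, 19]
r4 m[φ2→X3] = [9162, 5936, 6278, 7889]
r4 m[φ3→X14] = [121, 121, 88, 114]
r4 m[φ3→X9] = [8678, 5021, 6217, 9349]
r4 m[φ4→X9] = [3, 9, 7, 4]
r4 m[X14→φ0] = [2420, 1452, 2024, 2166]
r4 m[X14→φ2] = [49247, 50336, 40216, 71934]
r4 m[X14→φ3] = [8140, 4992, 10511, 11989]
r4 m[X4→φ0] = [27, 20, 23, 30]
r4 m[X4→φ1] = [6864, 7410, 5301, 9690]
r4 m[X9→φ3] = [3, 9, 7, 4]
r4 m[X9→φ4] = [8678, 5021, 6217, 9349]
r4 m[X8→φ1] = [1, 1, 1, 1]
r4 m[X3→φ2] = [1, 1, 1, 1]
r5 m[φ0→X14] = [407, 416, 457, 631]
r5 m[φ0→X4] = [36072, 37900, 28034, 50132]
r5 m[φ1→X4] = [27, 20, 23, 30]
r5 m[φ1→X8] = [161787, 211053, 211353, 161958]
r5 m[φ2→X14] = [20, 12, 23, 19]
r5 m[φ2→X3] = [1241104, 777445, 817661, 1044476]
r5 m[φ3→X14] = [121, 121, 88, 114]
r5 m[φ3→X9] = [221566, 129311, 157031, 238243]
r5 m[φ4→X9] = [3, 9, 7, 4]
r5 m[X14→φ0] = [2420, 1452, 2024, 2166]
r5 m[X14→φ2] = [49247, 50336, 40216, 71934]
r5 m[X14→φ3] = [8140, 4992, 10511, 11989]
r5 m[X4→φ0] = [27, 20, 23, 30]
r5 m[X4→φ1] = [6864, 7410, 5301, 9690]
r5 m[X9→φ3] = [3, 9, 7, 4]
r5 m[X9→φ4] = [8678, 5021, 6217, 9349]
r5 m[X8→φ1] = [1, 1, 1, 1]
r5 m[X3→φ2] = [1, 1, 1, 1]
r6 m[φ0→X14] = [407, 416, 457, 631]
r6 m[φ0→X4] = [36072, 37900, 28034, 50132]
r6 m[φ1→X4] = [27, 20, 23, 30]
r6 m[φ1→X8] = [161787, 211053, 211353, 161958]
r6 m[φ2→X14] = [20, 12, 23, 19]
r6 m[φ2→X3] = [1241104, 777445, 817661, 1044476]
r6 m[φ3→X14] = [121, 121, 88, 114]
r6 m[φ3→X9] = [221566, 129311, 157031, 238243]
r6 m[φ4→X9] = [3, 9, 7, 4]
r6 m[X14→φ0] = [2420, 1452, 2024, 2166]
r6 m[X14→φ2] = [49247, 50336, 40216, 71934]
r6 m[X14→φ3] = [8140, 4992, 10511, 11989]
r6 m[X4→φ0] = [27, 20, 23, 30]
r6 m[X4→φ1] = [36072, 37900, 28034, 50132]
r6 m[X9→φ3] = [3, 9, 7, 4]
r6 m[X9→φ4] = [221566, 129311, 157031, 238243]
r6 m[X8→φ1] = [1, 1, 1, 1]
r6 m[X3→φ2] = [1, 1, 1, 1]
r7 m[φ0→X14] = [407, 416, 457, 631]
r7 m[φ0→X4] = [36072, 37900, 28034, 50132]
r7 m[φ1→X4] = [27, 20, 23, 30]
r7 m[φ1→X8] = [843238, 1094914, 1096930, 845604]
r7 m[φ2→X14] = [20, 12, 23, 19]
r7 m[φ2→X3] = [1241104, 777445, 817661, 1044476]
r7 m[φ3→X14] = [121, 121, 88, 114]
r7 m[φ3→X9] = [221566, 129311, 157031, 238243]
r7 m[φ4→X9] = [3, 9, 7, 4]
r7 m[X14→φ0] = [2420, 1452, 2024, 2166]
r7 m[X14→φ2] = [49247, 50336, 40216, 71934]
r7 m[X14→φ3] = [8140, 4992, 10511, 11989]
r7 m[X4→φ0] = [27, 20, 23, 30]
r7 m[X4→φ1] = [36072, 37900, 28034, 50132]
r7 m[X9→φ3] = [3, 9, 7, 4]
r7 m[X9→φ4] = [221566, 129311, 157031, 238243]
r7 m[X8→φ1] = [1, 1, 1, 1]
r7 m[X3→φ2] = [1, 1, 1, 1]
r8 m[φ0→X14] = [407, 416, 457, 631]
r8 m[φ0→X4] = [36072, 37900, 28034, 50132]
r8 m[φ1→X4] = [27, 20, 23, 30]
r8 m[φ1→X8] = [843238, 1094914, 1096930, 845604]
r8 m[φ2→X14] = [20, 12, 23, 19]
r8 m[φ2→X3] = [1241104, 777445, 817661, 1044476]
r8 m[φ3→X14] = [121, 121, 88, 114]
r8 m[φ3→X9] = [221566, 129311, 157031, 238243]
r8 m[φ4→X9] = [3, 9, 7, 4]
r8 m[X14→φ0] = [2420, 1452, 2024, 2166]
r8 m[X14→φ2] = [49247, 50336, 40216, 71934]
r8 m[X14→φ3] = [8140, 4992, 10511, 11989]
r8 m[X4→φ0] = [27, 20, 23, 30]
r8 m[X4→φ1] = [36072, 37900, 28034, 50132]
r8 m[X9→φ3] = [3, 9, 7, 4]
r8 m[X9→φ4] = [221566, 129311, 157031, 238243]
r8 m[X8→φ1] = [1, 1, 1, 1]
r8 m[X3→φ2] = [1, 1, 1, 1]
fixed point reached at round 8
b[X3] = ⊗ incoming = [1241104, 777445, 817661, 1044476]

b[X3] = [1241104, 777445, 817661, 1044476]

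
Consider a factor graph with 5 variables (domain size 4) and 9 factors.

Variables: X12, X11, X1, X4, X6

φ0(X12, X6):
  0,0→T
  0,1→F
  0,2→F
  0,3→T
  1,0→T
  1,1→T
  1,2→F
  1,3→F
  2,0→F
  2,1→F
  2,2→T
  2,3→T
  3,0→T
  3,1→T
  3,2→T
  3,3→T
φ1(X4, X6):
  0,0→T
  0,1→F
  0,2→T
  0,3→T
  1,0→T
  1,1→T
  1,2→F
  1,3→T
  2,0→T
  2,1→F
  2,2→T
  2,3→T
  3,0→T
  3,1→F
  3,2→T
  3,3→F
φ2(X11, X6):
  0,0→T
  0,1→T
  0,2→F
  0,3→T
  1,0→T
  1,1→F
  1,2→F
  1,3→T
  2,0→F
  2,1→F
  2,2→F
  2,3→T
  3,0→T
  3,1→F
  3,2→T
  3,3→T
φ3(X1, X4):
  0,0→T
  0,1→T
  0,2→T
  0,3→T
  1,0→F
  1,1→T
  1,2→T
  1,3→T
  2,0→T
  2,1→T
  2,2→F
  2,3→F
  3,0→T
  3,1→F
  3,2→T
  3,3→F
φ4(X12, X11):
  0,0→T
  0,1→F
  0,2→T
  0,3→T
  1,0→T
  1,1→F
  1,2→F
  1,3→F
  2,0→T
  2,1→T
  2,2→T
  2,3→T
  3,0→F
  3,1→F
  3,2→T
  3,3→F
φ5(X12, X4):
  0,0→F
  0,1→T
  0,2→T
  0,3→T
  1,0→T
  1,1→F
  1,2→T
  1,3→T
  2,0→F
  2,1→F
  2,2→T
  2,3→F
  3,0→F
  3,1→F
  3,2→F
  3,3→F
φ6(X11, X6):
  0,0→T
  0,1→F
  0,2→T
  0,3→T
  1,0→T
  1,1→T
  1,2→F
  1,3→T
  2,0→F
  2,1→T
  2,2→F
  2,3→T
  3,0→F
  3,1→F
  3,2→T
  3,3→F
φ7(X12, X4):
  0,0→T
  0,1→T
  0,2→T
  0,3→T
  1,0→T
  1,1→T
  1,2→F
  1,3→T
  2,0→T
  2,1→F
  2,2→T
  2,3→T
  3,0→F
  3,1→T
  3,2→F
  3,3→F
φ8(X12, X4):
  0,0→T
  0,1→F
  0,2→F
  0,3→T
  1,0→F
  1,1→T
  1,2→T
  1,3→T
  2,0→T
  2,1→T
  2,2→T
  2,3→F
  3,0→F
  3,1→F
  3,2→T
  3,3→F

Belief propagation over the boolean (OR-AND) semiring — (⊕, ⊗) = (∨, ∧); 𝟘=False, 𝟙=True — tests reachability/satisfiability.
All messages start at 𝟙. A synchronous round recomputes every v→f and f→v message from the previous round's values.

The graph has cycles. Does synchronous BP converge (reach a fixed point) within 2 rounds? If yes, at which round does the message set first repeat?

NOT CONVERGED within 2 rounds

init: all messages = 𝟙 over 4 values
r1 m[φ0→X12] = [T, T, T, T]
r1 m[φ0→X6] = [T, T, T, T]
r1 m[φ1→X4] = [T, T, T, T]
r1 m[φ1→X6] = [T, T, T, T]
r1 m[φ2→X11] = [T, T, T, T]
r1 m[φ2→X6] = [T, T, T, T]
r1 m[φ3→X1] = [T, T, T, T]
r1 m[φ3→X4] = [T, T, T, T]
r1 m[φ4→X12] = [T, T, T, T]
r1 m[φ4→X11] = [T, T, T, T]
r1 m[φ5→X12] = [T, T, T, F]
r1 m[φ5→X4] = [T, T, T, T]
r1 m[φ6→X11] = [T, T, T, T]
r1 m[φ6→X6] = [T, T, T, T]
r1 m[φ7→X12] = [T, T, T, T]
r1 m[φ7→X4] = [T, T, T, T]
r1 m[φ8→X12] = [T, T, T, T]
r1 m[φ8→X4] = [T, T, T, T]
r1 m[X12→φ0] = [T, T, T, T]
r1 m[X12→φ4] = [T, T, T, T]
r1 m[X12→φ5] = [T, T, T, T]
r1 m[X12→φ7] = [T, T, T, T]
r1 m[X12→φ8] = [T, T, T, T]
r1 m[X11→φ2] = [T, T, T, T]
r1 m[X11→φ4] = [T, T, T, T]
r1 m[X11→φ6] = [T, T, T, T]
r1 m[X1→φ3] = [T, T, T, T]
r1 m[X4→φ1] = [T, T, T, T]
r1 m[X4→φ3] = [T, T, T, T]
r1 m[X4→φ5] = [T, T, T, T]
r1 m[X4→φ7] = [T, T, T, T]
r1 m[X4→φ8] = [T, T, T, T]
r1 m[X6→φ0] = [T, T, T, T]
r1 m[X6→φ1] = [T, T, T, T]
r1 m[X6→φ2] = [T, T, T, T]
r1 m[X6→φ6] = [T, T, T, T]
r2 m[φ0→X12] = [T, T, T, T]
r2 m[φ0→X6] = [T, T, T, T]
r2 m[φ1→X4] = [T, T, T, T]
r2 m[φ1→X6] = [T, T, T, T]
r2 m[φ2→X11] = [T, T, T, T]
r2 m[φ2→X6] = [T, T, T, T]
r2 m[φ3→X1] = [T, T, T, T]
r2 m[φ3→X4] = [T, T, T, T]
r2 m[φ4→X12] = [T, T, T, T]
r2 m[φ4→X11] = [T, T, T, T]
r2 m[φ5→X12] = [T, T, T, F]
r2 m[φ5→X4] = [T, T, T, T]
r2 m[φ6→X11] = [T, T, T, T]
r2 m[φ6→X6] = [T, T, T, T]
r2 m[φ7→X12] = [T, T, T, T]
r2 m[φ7→X4] = [T, T, T, T]
r2 m[φ8→X12] = [T, T, T, T]
r2 m[φ8→X4] = [T, T, T, T]
r2 m[X12→φ0] = [T, T, T, F]
r2 m[X12→φ4] = [T, T, T, F]
r2 m[X12→φ5] = [T, T, T, T]
r2 m[X12→φ7] = [T, T, T, F]
r2 m[X12→φ8] = [T, T, T, F]
r2 m[X11→φ2] = [T, T, T, T]
r2 m[X11→φ4] = [T, T, T, T]
r2 m[X11→φ6] = [T, T, T, T]
r2 m[X1→φ3] = [T, T, T, T]
r2 m[X4→φ1] = [T, T, T, T]
r2 m[X4→φ3] = [T, T, T, T]
r2 m[X4→φ5] = [T, T, T, T]
r2 m[X4→φ7] = [T, T, T, T]
r2 m[X4→φ8] = [T, T, T, T]
r2 m[X6→φ0] = [T, T, T, T]
r2 m[X6→φ1] = [T, T, T, T]
r2 m[X6→φ2] = [T, T, T, T]
r2 m[X6→φ6] = [T, T, T, T]
no fixed point within 2 rounds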